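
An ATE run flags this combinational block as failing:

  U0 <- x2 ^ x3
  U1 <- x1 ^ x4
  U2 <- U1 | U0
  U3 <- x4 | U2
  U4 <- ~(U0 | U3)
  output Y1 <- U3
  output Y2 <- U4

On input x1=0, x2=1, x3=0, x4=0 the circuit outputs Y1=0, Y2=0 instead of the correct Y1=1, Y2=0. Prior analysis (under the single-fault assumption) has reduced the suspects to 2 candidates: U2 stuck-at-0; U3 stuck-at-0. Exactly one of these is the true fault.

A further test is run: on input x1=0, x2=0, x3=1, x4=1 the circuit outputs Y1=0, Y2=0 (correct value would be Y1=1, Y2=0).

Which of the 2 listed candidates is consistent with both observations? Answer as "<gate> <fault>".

Evaluate each candidate on input x1=0, x2=0, x3=1, x4=1:
  U2 stuck-at-0: U0=1, U1=1, U2=0 [stuck-at-0], U3=1, U4=0 → Y1=1, Y2=0 — eliminated
  U3 stuck-at-0: U0=1, U1=1, U2=1, U3=0 [stuck-at-0], U4=0 → Y1=0, Y2=0 — matches
Only U3 stuck-at-0 reproduces the observed Y1=0, Y2=0.

U3 stuck-at-0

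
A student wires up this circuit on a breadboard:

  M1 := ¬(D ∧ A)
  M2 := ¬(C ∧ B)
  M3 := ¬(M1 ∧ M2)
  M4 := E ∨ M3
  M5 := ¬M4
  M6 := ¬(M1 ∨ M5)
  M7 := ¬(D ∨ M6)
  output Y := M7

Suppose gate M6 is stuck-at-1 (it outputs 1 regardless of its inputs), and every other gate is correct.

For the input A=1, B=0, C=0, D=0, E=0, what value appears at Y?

Propagate with M6 forced: M1=1, M2=1, M3=0, M4=0, M5=1, M6=1 [stuck-at-1], M7=0.
So Y = 0. (Without the fault it would be 1.)

0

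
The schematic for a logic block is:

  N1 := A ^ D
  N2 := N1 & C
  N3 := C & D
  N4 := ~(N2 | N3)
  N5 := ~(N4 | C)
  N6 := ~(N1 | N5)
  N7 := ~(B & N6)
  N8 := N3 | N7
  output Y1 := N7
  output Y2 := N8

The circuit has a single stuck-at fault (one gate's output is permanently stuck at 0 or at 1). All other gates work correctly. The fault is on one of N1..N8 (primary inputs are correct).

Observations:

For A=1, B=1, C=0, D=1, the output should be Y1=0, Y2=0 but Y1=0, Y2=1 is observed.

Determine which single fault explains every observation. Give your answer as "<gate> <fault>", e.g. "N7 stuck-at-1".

N8 stuck-at-1

Fault-free values for test 1 (A=1, B=1, C=0, D=1): N1=0, N2=0, N3=0, N4=1, N5=0, N6=1, N7=0, N8=0, giving Y1=0, Y2=0. Observed Y1=0, Y2=1.
Test 1: faults giving observed Y1=0, Y2=1 are {N8 stuck-at-1}.
Only N8 stuck-at-1 is consistent with every test.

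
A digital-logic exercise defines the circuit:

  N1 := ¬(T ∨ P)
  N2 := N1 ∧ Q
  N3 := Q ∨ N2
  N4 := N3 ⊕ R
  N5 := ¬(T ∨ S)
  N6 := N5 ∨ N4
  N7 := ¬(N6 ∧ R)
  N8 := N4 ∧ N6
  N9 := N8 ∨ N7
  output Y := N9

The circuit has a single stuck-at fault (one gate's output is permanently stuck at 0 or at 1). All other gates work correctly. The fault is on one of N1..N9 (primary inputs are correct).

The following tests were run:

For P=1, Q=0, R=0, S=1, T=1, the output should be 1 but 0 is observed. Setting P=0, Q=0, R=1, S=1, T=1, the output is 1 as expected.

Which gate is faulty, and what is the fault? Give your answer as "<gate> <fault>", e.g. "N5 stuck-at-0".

N7 stuck-at-0

Fault-free values for test 1 (P=1, Q=0, R=0, S=1, T=1): N1=0, N2=0, N3=0, N4=0, N5=0, N6=0, N7=1, N8=0, N9=1, giving Y=1. Observed 0.
Test 1: faults giving observed 0 are {N7 stuck-at-0, N9 stuck-at-0}.
Test 2 (P=0, Q=0, R=1, S=1, T=1): fault-free N1=0, N2=0, N3=0, N4=1, N5=0, N6=1, N7=0, N8=1, N9=1 → 1; observed 1. Eliminates N9 stuck-at-0.
Only N7 stuck-at-0 is consistent with every test.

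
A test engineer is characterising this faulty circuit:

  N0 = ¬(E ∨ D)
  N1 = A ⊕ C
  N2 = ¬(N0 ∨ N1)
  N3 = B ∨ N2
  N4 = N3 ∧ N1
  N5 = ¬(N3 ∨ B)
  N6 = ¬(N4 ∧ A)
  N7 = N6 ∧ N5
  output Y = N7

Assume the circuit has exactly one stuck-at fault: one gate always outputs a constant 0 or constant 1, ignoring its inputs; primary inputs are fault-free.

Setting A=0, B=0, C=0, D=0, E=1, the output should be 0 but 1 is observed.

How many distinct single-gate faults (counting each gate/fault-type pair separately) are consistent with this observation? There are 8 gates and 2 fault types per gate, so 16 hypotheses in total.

Fault-free: N0=0, N1=0, N2=1, N3=1, N4=0, N5=0, N6=1, N7=0 → 0. Observed 1.
  N0: stuck-at-1 ✓; others ✗
  N1: stuck-at-1 ✓; others ✗
  N2: stuck-at-0 ✓; others ✗
  N3: stuck-at-0 ✓; others ✗
  N4: none of the 2 fault types match ✗
  N5: stuck-at-1 ✓; others ✗
  N6: none of the 2 fault types match ✗
  N7: stuck-at-1 ✓; others ✗
Consistent faults: {N0 stuck-at-1, N1 stuck-at-1, N2 stuck-at-0, N3 stuck-at-0, N5 stuck-at-1, N7 stuck-at-1} — 6 in all.

6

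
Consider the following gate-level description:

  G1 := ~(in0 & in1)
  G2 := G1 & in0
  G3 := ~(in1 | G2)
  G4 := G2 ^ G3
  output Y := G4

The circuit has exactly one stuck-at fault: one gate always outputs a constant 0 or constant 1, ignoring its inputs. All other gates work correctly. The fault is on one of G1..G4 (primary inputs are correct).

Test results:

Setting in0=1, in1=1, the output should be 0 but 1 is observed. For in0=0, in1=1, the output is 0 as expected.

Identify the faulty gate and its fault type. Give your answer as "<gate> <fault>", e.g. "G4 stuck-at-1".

Fault-free values for test 1 (in0=1, in1=1): G1=0, G2=0, G3=0, G4=0, giving Y=0. Observed 1.
Test 1: faults giving observed 1 are {G1 stuck-at-1, G2 stuck-at-1, G3 stuck-at-1, G4 stuck-at-1}.
Test 2 (in0=0, in1=1): fault-free G1=1, G2=0, G3=0, G4=0 → 0; observed 0. Eliminates G2 stuck-at-1, G3 stuck-at-1, G4 stuck-at-1.
Only G1 stuck-at-1 is consistent with every test.

G1 stuck-at-1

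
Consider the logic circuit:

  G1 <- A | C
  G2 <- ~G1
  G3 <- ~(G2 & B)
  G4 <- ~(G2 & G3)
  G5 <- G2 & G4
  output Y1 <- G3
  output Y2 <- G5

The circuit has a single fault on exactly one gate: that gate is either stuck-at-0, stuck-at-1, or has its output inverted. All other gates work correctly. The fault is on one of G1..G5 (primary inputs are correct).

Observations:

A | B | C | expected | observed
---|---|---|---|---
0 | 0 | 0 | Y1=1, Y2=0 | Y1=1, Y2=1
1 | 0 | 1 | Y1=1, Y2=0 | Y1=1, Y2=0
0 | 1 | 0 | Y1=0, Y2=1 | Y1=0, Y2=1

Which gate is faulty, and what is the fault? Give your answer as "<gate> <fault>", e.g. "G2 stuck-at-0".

G4 stuck-at-1

Fault-free values for test 1 (A=0, B=0, C=0): G1=0, G2=1, G3=1, G4=0, G5=0, giving Y1=1, Y2=0. Observed Y1=1, Y2=1.
Test 1: faults giving observed Y1=1, Y2=1 are {G4 stuck-at-1, G4 inverted output, G5 stuck-at-1, G5 inverted output}.
Test 2 (A=1, B=0, C=1): fault-free G1=1, G2=0, G3=1, G4=1, G5=0 → Y1=1, Y2=0; observed Y1=1, Y2=0. Eliminates G5 stuck-at-1, G5 inverted output.
Test 3 (A=0, B=1, C=0): fault-free G1=0, G2=1, G3=0, G4=1, G5=1 → Y1=0, Y2=1; observed Y1=0, Y2=1. Eliminates G4 inverted output.
Only G4 stuck-at-1 is consistent with every test.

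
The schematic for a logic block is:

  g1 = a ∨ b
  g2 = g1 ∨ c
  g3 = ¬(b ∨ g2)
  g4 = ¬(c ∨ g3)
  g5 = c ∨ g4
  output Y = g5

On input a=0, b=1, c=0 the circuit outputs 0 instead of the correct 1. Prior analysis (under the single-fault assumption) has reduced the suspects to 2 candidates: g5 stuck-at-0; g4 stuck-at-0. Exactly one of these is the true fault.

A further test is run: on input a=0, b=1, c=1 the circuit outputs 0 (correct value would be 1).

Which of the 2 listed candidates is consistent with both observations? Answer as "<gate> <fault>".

g5 stuck-at-0

Evaluate each candidate on input a=0, b=1, c=1:
  g5 stuck-at-0: g1=1, g2=1, g3=0, g4=0, g5=0 [stuck-at-0] → 0 — matches
  g4 stuck-at-0: g1=1, g2=1, g3=0, g4=0 [stuck-at-0], g5=1 → 1 — eliminated
Only g5 stuck-at-0 reproduces the observed 0.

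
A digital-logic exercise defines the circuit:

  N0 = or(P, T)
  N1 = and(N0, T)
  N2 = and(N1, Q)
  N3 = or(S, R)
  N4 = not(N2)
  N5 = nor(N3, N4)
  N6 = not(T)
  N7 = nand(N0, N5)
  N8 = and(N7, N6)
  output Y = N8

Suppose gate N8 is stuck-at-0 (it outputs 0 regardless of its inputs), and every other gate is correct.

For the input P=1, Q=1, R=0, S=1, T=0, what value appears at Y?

0

Propagate with N8 forced: N0=1, N1=0, N2=0, N3=1, N4=1, N5=0, N6=1, N7=1, N8=0 [stuck-at-0].
So Y = 0. (Without the fault it would be 1.)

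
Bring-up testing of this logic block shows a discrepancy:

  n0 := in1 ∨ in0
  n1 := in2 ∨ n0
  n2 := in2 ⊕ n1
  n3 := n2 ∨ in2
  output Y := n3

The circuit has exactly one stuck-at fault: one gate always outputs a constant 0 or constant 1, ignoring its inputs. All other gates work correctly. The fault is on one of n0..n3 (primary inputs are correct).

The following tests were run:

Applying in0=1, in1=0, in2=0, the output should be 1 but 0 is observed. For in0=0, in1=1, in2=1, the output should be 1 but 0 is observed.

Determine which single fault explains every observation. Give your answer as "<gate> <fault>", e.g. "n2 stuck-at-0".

n3 stuck-at-0

Fault-free values for test 1 (in0=1, in1=0, in2=0): n0=1, n1=1, n2=1, n3=1, giving Y=1. Observed 0.
Test 1: faults giving observed 0 are {n0 stuck-at-0, n1 stuck-at-0, n2 stuck-at-0, n3 stuck-at-0}.
Test 2 (in0=0, in1=1, in2=1): fault-free n0=1, n1=1, n2=0, n3=1 → 1; observed 0. Eliminates n0 stuck-at-0, n1 stuck-at-0, n2 stuck-at-0.
Only n3 stuck-at-0 is consistent with every test.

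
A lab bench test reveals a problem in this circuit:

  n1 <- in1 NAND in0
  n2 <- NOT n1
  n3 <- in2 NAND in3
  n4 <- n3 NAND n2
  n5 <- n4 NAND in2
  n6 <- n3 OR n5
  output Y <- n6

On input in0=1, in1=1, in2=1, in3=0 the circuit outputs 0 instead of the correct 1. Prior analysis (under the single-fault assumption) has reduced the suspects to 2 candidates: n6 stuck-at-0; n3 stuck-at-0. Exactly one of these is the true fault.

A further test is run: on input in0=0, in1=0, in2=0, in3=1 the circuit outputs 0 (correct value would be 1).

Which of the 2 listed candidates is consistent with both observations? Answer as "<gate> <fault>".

Evaluate each candidate on input in0=0, in1=0, in2=0, in3=1:
  n6 stuck-at-0: n1=1, n2=0, n3=1, n4=1, n5=1, n6=0 [stuck-at-0] → 0 — matches
  n3 stuck-at-0: n1=1, n2=0, n3=0 [stuck-at-0], n4=1, n5=1, n6=1 → 1 — eliminated
Only n6 stuck-at-0 reproduces the observed 0.

n6 stuck-at-0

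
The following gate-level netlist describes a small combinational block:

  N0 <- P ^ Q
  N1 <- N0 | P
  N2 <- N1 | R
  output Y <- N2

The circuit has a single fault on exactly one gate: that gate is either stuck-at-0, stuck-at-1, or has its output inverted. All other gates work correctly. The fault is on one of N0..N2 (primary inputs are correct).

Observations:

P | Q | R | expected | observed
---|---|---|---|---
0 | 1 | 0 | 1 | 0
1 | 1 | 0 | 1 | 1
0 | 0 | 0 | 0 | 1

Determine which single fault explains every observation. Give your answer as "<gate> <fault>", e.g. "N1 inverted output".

N0 inverted output

Fault-free values for test 1 (P=0, Q=1, R=0): N0=1, N1=1, N2=1, giving Y=1. Observed 0.
Test 1: faults giving observed 0 are {N0 stuck-at-0, N0 inverted output, N1 stuck-at-0, N1 inverted output, N2 stuck-at-0, N2 inverted output}.
Test 2 (P=1, Q=1, R=0): fault-free N0=0, N1=1, N2=1 → 1; observed 1. Eliminates N1 stuck-at-0, N1 inverted output, N2 stuck-at-0, N2 inverted output.
Test 3 (P=0, Q=0, R=0): fault-free N0=0, N1=0, N2=0 → 0; observed 1. Eliminates N0 stuck-at-0.
Only N0 inverted output is consistent with every test.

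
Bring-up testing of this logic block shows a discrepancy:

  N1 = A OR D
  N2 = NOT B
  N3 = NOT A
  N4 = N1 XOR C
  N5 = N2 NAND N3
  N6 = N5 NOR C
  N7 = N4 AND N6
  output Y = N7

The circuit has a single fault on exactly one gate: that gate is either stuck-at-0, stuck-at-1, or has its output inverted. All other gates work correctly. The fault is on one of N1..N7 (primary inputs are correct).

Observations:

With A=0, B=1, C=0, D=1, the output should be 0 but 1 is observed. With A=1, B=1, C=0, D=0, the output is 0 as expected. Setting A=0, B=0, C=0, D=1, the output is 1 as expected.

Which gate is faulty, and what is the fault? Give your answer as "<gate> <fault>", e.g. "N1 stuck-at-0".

Fault-free values for test 1 (A=0, B=1, C=0, D=1): N1=1, N2=0, N3=1, N4=1, N5=1, N6=0, N7=0, giving Y=0. Observed 1.
Test 1: faults giving observed 1 are {N2 stuck-at-1, N2 inverted output, N5 stuck-at-0, N5 inverted output, N6 stuck-at-1, N6 inverted output, N7 stuck-at-1, N7 inverted output}.
Test 2 (A=1, B=1, C=0, D=0): fault-free N1=1, N2=0, N3=0, N4=1, N5=1, N6=0, N7=0 → 0; observed 0. Eliminates N5 stuck-at-0, N5 inverted output, N6 stuck-at-1, N6 inverted output, N7 stuck-at-1, N7 inverted output.
Test 3 (A=0, B=0, C=0, D=1): fault-free N1=1, N2=1, N3=1, N4=1, N5=0, N6=1, N7=1 → 1; observed 1. Eliminates N2 inverted output.
Only N2 stuck-at-1 is consistent with every test.

N2 stuck-at-1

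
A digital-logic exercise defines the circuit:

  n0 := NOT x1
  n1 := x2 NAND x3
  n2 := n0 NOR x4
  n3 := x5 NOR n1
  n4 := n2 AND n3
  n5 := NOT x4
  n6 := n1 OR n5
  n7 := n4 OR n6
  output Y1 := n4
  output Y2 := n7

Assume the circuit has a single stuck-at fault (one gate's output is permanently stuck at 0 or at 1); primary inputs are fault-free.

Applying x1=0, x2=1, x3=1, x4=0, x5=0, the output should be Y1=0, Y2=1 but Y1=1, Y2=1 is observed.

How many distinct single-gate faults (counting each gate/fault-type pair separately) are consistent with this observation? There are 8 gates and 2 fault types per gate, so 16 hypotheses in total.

Fault-free: n0=1, n1=0, n2=0, n3=1, n4=0, n5=1, n6=1, n7=1 → Y1=0, Y2=1. Observed Y1=1, Y2=1.
  n0: stuck-at-0 ✓; others ✗
  n1: none of the 2 fault types match ✗
  n2: stuck-at-1 ✓; others ✗
  n3: none of the 2 fault types match ✗
  n4: stuck-at-1 ✓; others ✗
  n5: none of the 2 fault types match ✗
  n6: none of the 2 fault types match ✗
  n7: none of the 2 fault types match ✗
Consistent faults: {n0 stuck-at-0, n2 stuck-at-1, n4 stuck-at-1} — 3 in all.

3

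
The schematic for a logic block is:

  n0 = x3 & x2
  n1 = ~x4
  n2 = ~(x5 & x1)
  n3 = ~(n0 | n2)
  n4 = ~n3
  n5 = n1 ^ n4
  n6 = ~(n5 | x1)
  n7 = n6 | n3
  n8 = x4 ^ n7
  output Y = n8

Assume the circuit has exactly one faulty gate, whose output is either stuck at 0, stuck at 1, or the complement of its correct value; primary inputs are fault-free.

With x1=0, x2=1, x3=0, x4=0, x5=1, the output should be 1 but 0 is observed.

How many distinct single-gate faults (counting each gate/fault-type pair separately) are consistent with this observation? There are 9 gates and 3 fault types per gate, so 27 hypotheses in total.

Fault-free: n0=0, n1=1, n2=1, n3=0, n4=1, n5=0, n6=1, n7=1, n8=1 → 1. Observed 0.
  n0: none of the 3 fault types match ✗
  n1: stuck-at-0, inverted output ✓; others ✗
  n2: none of the 3 fault types match ✗
  n3: none of the 3 fault types match ✗
  n4: stuck-at-0, inverted output ✓; others ✗
  n5: stuck-at-1, inverted output ✓; others ✗
  n6: stuck-at-0, inverted output ✓; others ✗
  n7: stuck-at-0, inverted output ✓; others ✗
  n8: stuck-at-0, inverted output ✓; others ✗
Consistent faults: {n1 stuck-at-0, n1 inverted output, n4 stuck-at-0, n4 inverted output, n5 stuck-at-1, n5 inverted output, n6 stuck-at-0, n6 inverted output, n7 stuck-at-0, n7 inverted output, n8 stuck-at-0, n8 inverted output} — 12 in all.

12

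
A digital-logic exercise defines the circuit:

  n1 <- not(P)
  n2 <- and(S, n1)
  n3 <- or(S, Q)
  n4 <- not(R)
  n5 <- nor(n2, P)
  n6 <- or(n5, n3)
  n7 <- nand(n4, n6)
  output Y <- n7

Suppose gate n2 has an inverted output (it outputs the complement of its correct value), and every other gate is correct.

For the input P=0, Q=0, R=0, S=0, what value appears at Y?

1

Propagate with n2 forced: n1=1, n2=1 [inverted output], n3=0, n4=1, n5=0, n6=0, n7=1.
So Y = 1. (Without the fault it would be 0.)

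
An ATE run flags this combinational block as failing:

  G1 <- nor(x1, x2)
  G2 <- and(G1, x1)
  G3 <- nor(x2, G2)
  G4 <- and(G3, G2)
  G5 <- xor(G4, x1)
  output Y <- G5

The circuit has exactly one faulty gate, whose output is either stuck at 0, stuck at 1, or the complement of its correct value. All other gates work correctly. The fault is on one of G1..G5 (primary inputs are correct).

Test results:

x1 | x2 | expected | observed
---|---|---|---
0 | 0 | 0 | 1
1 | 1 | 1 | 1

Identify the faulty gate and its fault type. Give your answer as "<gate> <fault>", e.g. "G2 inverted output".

Fault-free values for test 1 (x1=0, x2=0): G1=1, G2=0, G3=1, G4=0, G5=0, giving Y=0. Observed 1.
Test 1: faults giving observed 1 are {G4 stuck-at-1, G4 inverted output, G5 stuck-at-1, G5 inverted output}.
Test 2 (x1=1, x2=1): fault-free G1=0, G2=0, G3=0, G4=0, G5=1 → 1; observed 1. Eliminates G4 stuck-at-1, G4 inverted output, G5 inverted output.
Only G5 stuck-at-1 is consistent with every test.

G5 stuck-at-1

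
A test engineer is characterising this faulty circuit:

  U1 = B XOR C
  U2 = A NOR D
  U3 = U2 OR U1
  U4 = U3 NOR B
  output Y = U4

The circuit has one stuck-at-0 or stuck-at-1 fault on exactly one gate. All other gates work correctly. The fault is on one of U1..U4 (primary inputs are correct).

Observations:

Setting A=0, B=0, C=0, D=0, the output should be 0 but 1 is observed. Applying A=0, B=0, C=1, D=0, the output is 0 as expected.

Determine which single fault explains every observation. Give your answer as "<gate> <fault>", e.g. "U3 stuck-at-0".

Fault-free values for test 1 (A=0, B=0, C=0, D=0): U1=0, U2=1, U3=1, U4=0, giving Y=0. Observed 1.
Test 1: faults giving observed 1 are {U2 stuck-at-0, U3 stuck-at-0, U4 stuck-at-1}.
Test 2 (A=0, B=0, C=1, D=0): fault-free U1=1, U2=1, U3=1, U4=0 → 0; observed 0. Eliminates U3 stuck-at-0, U4 stuck-at-1.
Only U2 stuck-at-0 is consistent with every test.

U2 stuck-at-0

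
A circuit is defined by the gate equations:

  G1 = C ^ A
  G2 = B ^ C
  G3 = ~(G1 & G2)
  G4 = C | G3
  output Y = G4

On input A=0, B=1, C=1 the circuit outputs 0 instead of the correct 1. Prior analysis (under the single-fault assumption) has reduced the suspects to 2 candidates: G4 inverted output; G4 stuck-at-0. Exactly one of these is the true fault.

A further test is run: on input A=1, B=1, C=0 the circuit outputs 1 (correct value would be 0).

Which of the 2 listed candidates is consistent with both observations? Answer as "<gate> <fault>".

G4 inverted output

Evaluate each candidate on input A=1, B=1, C=0:
  G4 inverted output: G1=1, G2=1, G3=0, G4=1 [inverted output] → 1 — matches
  G4 stuck-at-0: G1=1, G2=1, G3=0, G4=0 [stuck-at-0] → 0 — eliminated
Only G4 inverted output reproduces the observed 1.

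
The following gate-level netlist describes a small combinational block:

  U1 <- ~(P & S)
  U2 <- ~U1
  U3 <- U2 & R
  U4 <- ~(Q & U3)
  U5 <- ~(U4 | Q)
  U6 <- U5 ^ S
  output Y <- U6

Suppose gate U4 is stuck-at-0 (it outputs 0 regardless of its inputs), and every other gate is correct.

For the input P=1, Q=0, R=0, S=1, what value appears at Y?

Propagate with U4 forced: U1=0, U2=1, U3=0, U4=0 [stuck-at-0], U5=1, U6=0.
So Y = 0. (Without the fault it would be 1.)

0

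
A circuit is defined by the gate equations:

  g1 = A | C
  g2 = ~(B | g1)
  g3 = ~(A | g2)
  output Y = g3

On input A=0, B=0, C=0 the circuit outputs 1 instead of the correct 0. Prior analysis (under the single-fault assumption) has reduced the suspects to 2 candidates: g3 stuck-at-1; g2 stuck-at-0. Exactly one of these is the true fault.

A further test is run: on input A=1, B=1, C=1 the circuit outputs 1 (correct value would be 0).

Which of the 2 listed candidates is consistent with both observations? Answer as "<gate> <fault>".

g3 stuck-at-1

Evaluate each candidate on input A=1, B=1, C=1:
  g3 stuck-at-1: g1=1, g2=0, g3=1 [stuck-at-1] → 1 — matches
  g2 stuck-at-0: g1=1, g2=0 [stuck-at-0], g3=0 → 0 — eliminated
Only g3 stuck-at-1 reproduces the observed 1.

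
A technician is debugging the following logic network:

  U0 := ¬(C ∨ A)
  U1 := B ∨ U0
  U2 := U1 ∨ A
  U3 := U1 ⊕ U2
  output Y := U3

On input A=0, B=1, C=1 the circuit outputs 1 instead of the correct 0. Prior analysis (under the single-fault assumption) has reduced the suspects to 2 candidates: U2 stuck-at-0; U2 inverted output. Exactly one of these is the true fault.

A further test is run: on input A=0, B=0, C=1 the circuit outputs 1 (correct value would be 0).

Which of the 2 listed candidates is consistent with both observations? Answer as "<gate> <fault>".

Evaluate each candidate on input A=0, B=0, C=1:
  U2 stuck-at-0: U0=0, U1=0, U2=0 [stuck-at-0], U3=0 → 0 — eliminated
  U2 inverted output: U0=0, U1=0, U2=1 [inverted output], U3=1 → 1 — matches
Only U2 inverted output reproduces the observed 1.

U2 inverted output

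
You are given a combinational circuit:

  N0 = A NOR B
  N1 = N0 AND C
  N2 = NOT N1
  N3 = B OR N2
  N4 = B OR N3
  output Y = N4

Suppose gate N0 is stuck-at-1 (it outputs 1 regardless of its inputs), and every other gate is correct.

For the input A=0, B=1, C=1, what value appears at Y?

1

Propagate with N0 forced: N0=1 [stuck-at-1], N1=1, N2=0, N3=1, N4=1.
So Y = 1. (Same as the fault-free value — the fault is masked on this input.)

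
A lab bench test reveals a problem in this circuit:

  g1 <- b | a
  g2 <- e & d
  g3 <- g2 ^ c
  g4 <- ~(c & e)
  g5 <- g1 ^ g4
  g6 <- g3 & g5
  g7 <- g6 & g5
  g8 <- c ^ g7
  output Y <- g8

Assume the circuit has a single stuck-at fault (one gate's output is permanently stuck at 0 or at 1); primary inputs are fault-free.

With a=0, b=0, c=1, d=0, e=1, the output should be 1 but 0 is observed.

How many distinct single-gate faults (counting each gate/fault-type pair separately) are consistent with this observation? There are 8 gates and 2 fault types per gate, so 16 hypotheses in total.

Fault-free: g1=0, g2=0, g3=1, g4=0, g5=0, g6=0, g7=0, g8=1 → 1. Observed 0.
  g1: stuck-at-1 ✓; others ✗
  g2: none of the 2 fault types match ✗
  g3: none of the 2 fault types match ✗
  g4: stuck-at-1 ✓; others ✗
  g5: stuck-at-1 ✓; others ✗
  g6: none of the 2 fault types match ✗
  g7: stuck-at-1 ✓; others ✗
  g8: stuck-at-0 ✓; others ✗
Consistent faults: {g1 stuck-at-1, g4 stuck-at-1, g5 stuck-at-1, g7 stuck-at-1, g8 stuck-at-0} — 5 in all.

5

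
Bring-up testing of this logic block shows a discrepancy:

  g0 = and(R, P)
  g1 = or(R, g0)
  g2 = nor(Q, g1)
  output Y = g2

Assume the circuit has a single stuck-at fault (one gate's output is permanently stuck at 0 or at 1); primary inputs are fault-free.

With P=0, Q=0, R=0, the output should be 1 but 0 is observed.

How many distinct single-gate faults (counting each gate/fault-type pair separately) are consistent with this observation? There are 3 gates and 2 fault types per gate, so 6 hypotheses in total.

Fault-free: g0=0, g1=0, g2=1 → 1. Observed 0.
  g0 stuck-at-0: output 1 ✗
  g0 stuck-at-1: output 0 ✓
  g1 stuck-at-0: output 1 ✗
  g1 stuck-at-1: output 0 ✓
  g2 stuck-at-0: output 0 ✓
  g2 stuck-at-1: output 1 ✗
Consistent faults: {g0 stuck-at-1, g1 stuck-at-1, g2 stuck-at-0} — 3 in all.

3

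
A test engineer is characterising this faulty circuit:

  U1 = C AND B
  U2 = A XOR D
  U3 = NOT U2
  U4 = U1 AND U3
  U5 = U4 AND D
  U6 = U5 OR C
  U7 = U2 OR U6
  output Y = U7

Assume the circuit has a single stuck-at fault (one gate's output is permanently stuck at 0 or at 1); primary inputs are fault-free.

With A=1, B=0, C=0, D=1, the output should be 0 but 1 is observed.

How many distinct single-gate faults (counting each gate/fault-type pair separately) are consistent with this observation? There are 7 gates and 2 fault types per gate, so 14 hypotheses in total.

6

Fault-free: U1=0, U2=0, U3=1, U4=0, U5=0, U6=0, U7=0 → 0. Observed 1.
  U1 stuck-at-0: output 0 ✗
  U1 stuck-at-1: output 1 ✓
  U2 stuck-at-0: output 0 ✗
  U2 stuck-at-1: output 1 ✓
  U3 stuck-at-0: output 0 ✗
  U3 stuck-at-1: output 0 ✗
  U4 stuck-at-0: output 0 ✗
  U4 stuck-at-1: output 1 ✓
  U5 stuck-at-0: output 0 ✗
  U5 stuck-at-1: output 1 ✓
  U6 stuck-at-0: output 0 ✗
  U6 stuck-at-1: output 1 ✓
  U7 stuck-at-0: output 0 ✗
  U7 stuck-at-1: output 1 ✓
Consistent faults: {U1 stuck-at-1, U2 stuck-at-1, U4 stuck-at-1, U5 stuck-at-1, U6 stuck-at-1, U7 stuck-at-1} — 6 in all.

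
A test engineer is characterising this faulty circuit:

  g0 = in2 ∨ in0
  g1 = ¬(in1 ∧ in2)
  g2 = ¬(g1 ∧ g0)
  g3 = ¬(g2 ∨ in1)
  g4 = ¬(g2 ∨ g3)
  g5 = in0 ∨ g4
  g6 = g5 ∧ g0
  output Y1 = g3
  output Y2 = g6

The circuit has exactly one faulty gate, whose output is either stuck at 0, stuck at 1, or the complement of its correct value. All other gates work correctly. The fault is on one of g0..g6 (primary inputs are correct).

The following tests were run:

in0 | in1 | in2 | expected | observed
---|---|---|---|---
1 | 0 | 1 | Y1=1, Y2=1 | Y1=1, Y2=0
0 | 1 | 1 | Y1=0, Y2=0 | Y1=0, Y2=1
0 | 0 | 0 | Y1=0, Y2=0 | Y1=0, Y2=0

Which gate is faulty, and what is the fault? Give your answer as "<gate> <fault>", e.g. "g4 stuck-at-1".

g5 inverted output

Fault-free values for test 1 (in0=1, in1=0, in2=1): g0=1, g1=1, g2=0, g3=1, g4=0, g5=1, g6=1, giving Y1=1, Y2=1. Observed Y1=1, Y2=0.
Test 1: faults giving observed Y1=1, Y2=0 are {g5 stuck-at-0, g5 inverted output, g6 stuck-at-0, g6 inverted output}.
Test 2 (in0=0, in1=1, in2=1): fault-free g0=1, g1=0, g2=1, g3=0, g4=0, g5=0, g6=0 → Y1=0, Y2=0; observed Y1=0, Y2=1. Eliminates g5 stuck-at-0, g6 stuck-at-0.
Test 3 (in0=0, in1=0, in2=0): fault-free g0=0, g1=1, g2=1, g3=0, g4=0, g5=0, g6=0 → Y1=0, Y2=0; observed Y1=0, Y2=0. Eliminates g6 inverted output.
Only g5 inverted output is consistent with every test.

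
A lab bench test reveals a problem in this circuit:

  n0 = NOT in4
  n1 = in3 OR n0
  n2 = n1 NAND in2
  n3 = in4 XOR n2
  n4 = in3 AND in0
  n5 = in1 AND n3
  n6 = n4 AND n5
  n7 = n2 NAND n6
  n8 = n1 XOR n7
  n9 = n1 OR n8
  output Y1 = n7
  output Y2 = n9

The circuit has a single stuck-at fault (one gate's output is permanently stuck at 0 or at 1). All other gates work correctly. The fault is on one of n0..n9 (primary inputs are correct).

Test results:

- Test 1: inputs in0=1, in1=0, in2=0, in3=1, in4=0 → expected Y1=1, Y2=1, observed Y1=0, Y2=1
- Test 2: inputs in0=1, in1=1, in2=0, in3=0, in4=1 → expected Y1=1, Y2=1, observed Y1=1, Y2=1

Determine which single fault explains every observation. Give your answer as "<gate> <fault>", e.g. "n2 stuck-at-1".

n5 stuck-at-1

Fault-free values for test 1 (in0=1, in1=0, in2=0, in3=1, in4=0): n0=1, n1=1, n2=1, n3=1, n4=1, n5=0, n6=0, n7=1, n8=0, n9=1, giving Y1=1, Y2=1. Observed Y1=0, Y2=1.
Test 1: faults giving observed Y1=0, Y2=1 are {n5 stuck-at-1, n6 stuck-at-1, n7 stuck-at-0}.
Test 2 (in0=1, in1=1, in2=0, in3=0, in4=1): fault-free n0=0, n1=0, n2=1, n3=0, n4=0, n5=0, n6=0, n7=1, n8=1, n9=1 → Y1=1, Y2=1; observed Y1=1, Y2=1. Eliminates n6 stuck-at-1, n7 stuck-at-0.
Only n5 stuck-at-1 is consistent with every test.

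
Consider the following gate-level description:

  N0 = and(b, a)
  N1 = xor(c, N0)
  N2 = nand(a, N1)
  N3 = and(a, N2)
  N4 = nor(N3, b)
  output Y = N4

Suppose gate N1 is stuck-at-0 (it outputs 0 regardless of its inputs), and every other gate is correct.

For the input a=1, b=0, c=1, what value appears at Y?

0

Propagate with N1 forced: N0=0, N1=0 [stuck-at-0], N2=1, N3=1, N4=0.
So Y = 0. (Without the fault it would be 1.)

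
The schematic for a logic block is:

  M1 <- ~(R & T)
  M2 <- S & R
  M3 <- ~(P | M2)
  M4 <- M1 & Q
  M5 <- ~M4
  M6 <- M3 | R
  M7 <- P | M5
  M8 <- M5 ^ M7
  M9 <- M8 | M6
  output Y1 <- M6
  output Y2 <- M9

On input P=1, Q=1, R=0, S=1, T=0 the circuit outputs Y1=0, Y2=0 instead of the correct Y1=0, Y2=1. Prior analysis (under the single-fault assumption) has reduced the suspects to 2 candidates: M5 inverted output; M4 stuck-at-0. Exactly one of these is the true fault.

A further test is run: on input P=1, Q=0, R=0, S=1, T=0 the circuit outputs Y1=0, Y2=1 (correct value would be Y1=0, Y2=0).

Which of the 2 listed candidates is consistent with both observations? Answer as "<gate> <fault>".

Evaluate each candidate on input P=1, Q=0, R=0, S=1, T=0:
  M5 inverted output: M1=1, M2=0, M3=0, M4=0, M5=0 [inverted output], M6=0, M7=1, M8=1, M9=1 → Y1=0, Y2=1 — matches
  M4 stuck-at-0: M1=1, M2=0, M3=0, M4=0 [stuck-at-0], M5=1, M6=0, M7=1, M8=0, M9=0 → Y1=0, Y2=0 — eliminated
Only M5 inverted output reproduces the observed Y1=0, Y2=1.

M5 inverted output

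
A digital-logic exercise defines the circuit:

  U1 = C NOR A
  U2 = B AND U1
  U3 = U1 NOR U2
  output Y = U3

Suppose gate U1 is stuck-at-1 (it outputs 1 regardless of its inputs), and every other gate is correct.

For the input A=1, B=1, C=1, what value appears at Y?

0

Propagate with U1 forced: U1=1 [stuck-at-1], U2=1, U3=0.
So Y = 0. (Without the fault it would be 1.)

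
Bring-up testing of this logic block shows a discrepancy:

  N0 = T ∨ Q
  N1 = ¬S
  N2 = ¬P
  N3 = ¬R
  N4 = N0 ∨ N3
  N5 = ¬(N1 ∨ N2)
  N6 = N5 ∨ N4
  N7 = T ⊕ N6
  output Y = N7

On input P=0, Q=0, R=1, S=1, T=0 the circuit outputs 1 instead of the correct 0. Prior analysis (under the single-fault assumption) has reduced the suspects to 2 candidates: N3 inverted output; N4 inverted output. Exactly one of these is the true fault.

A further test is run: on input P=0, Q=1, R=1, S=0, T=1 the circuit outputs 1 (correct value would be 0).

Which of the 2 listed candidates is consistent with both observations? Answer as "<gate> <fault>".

N4 inverted output

Evaluate each candidate on input P=0, Q=1, R=1, S=0, T=1:
  N3 inverted output: N0=1, N1=1, N2=1, N3=1 [inverted output], N4=1, N5=0, N6=1, N7=0 → 0 — eliminated
  N4 inverted output: N0=1, N1=1, N2=1, N3=0, N4=0 [inverted output], N5=0, N6=0, N7=1 → 1 — matches
Only N4 inverted output reproduces the observed 1.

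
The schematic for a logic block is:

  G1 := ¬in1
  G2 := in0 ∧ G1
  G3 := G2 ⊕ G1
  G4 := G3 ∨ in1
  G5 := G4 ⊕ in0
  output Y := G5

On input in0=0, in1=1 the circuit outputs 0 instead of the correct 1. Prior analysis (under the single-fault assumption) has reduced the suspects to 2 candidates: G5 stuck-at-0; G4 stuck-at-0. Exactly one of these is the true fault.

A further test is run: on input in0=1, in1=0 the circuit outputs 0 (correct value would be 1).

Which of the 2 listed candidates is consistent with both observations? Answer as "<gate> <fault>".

Evaluate each candidate on input in0=1, in1=0:
  G5 stuck-at-0: G1=1, G2=1, G3=0, G4=0, G5=0 [stuck-at-0] → 0 — matches
  G4 stuck-at-0: G1=1, G2=1, G3=0, G4=0 [stuck-at-0], G5=1 → 1 — eliminated
Only G5 stuck-at-0 reproduces the observed 0.

G5 stuck-at-0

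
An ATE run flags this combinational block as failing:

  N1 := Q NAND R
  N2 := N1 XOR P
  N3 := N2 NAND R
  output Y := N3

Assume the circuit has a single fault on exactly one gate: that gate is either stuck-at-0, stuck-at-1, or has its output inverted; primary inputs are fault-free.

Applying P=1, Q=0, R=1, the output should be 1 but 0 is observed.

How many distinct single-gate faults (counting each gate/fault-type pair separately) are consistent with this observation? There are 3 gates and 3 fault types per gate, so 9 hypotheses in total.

Fault-free: N1=1, N2=0, N3=1 → 1. Observed 0.
  N1 stuck-at-0: output 0 ✓
  N1 stuck-at-1: output 1 ✗
  N1 inverted output: output 0 ✓
  N2 stuck-at-0: output 1 ✗
  N2 stuck-at-1: output 0 ✓
  N2 inverted output: output 0 ✓
  N3 stuck-at-0: output 0 ✓
  N3 stuck-at-1: output 1 ✗
  N3 inverted output: output 0 ✓
Consistent faults: {N1 stuck-at-0, N1 inverted output, N2 stuck-at-1, N2 inverted output, N3 stuck-at-0, N3 inverted output} — 6 in all.

6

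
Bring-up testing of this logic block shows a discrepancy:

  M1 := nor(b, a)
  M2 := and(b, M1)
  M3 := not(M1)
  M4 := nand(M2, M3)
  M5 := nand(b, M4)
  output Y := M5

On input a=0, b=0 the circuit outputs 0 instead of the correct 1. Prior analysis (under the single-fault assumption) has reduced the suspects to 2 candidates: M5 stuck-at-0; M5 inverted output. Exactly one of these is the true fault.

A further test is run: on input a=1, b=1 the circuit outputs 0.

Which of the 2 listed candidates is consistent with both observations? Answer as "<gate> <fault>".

Evaluate each candidate on input a=1, b=1:
  M5 stuck-at-0: M1=0, M2=0, M3=1, M4=1, M5=0 [stuck-at-0] → 0 — matches
  M5 inverted output: M1=0, M2=0, M3=1, M4=1, M5=1 [inverted output] → 1 — eliminated
Only M5 stuck-at-0 reproduces the observed 0.

M5 stuck-at-0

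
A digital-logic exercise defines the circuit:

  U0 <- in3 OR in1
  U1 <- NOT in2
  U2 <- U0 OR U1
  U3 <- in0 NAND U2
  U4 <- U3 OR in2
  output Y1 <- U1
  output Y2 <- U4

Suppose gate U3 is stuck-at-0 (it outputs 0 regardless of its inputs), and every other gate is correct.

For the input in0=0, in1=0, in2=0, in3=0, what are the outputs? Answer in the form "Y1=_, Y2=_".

Y1=1, Y2=0

Propagate with U3 forced: U0=0, U1=1, U2=1, U3=0 [stuck-at-0], U4=0.
So the outputs are Y1=1, Y2=0. (Without the fault they would be Y1=1, Y2=1.)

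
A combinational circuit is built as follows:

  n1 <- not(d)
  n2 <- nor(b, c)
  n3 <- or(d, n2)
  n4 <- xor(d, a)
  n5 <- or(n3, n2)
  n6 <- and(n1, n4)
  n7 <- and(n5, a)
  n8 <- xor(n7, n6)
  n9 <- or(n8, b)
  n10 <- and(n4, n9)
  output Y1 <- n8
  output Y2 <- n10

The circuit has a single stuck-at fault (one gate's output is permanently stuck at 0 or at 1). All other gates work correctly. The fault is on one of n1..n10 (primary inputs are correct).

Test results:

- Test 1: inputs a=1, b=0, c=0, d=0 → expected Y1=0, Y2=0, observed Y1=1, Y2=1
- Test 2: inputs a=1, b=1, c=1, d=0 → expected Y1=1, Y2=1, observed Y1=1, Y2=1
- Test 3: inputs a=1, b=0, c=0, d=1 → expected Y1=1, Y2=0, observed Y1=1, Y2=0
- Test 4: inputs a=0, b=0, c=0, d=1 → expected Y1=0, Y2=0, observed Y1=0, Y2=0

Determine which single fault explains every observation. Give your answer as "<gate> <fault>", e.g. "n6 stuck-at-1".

n2 stuck-at-0

Fault-free values for test 1 (a=1, b=0, c=0, d=0): n1=1, n2=1, n3=1, n4=1, n5=1, n6=1, n7=1, n8=0, n9=0, n10=0, giving Y1=0, Y2=0. Observed Y1=1, Y2=1.
Test 1: faults giving observed Y1=1, Y2=1 are {n1 stuck-at-0, n2 stuck-at-0, n5 stuck-at-0, n6 stuck-at-0, n7 stuck-at-0, n8 stuck-at-1}.
Test 2 (a=1, b=1, c=1, d=0): fault-free n1=1, n2=0, n3=0, n4=1, n5=0, n6=1, n7=0, n8=1, n9=1, n10=1 → Y1=1, Y2=1; observed Y1=1, Y2=1. Eliminates n1 stuck-at-0, n6 stuck-at-0.
Test 3 (a=1, b=0, c=0, d=1): fault-free n1=0, n2=1, n3=1, n4=0, n5=1, n6=0, n7=1, n8=1, n9=1, n10=0 → Y1=1, Y2=0; observed Y1=1, Y2=0. Eliminates n5 stuck-at-0, n7 stuck-at-0.
Test 4 (a=0, b=0, c=0, d=1): fault-free n1=0, n2=1, n3=1, n4=1, n5=1, n6=0, n7=0, n8=0, n9=0, n10=0 → Y1=0, Y2=0; observed Y1=0, Y2=0. Eliminates n8 stuck-at-1.
Only n2 stuck-at-0 is consistent with every test.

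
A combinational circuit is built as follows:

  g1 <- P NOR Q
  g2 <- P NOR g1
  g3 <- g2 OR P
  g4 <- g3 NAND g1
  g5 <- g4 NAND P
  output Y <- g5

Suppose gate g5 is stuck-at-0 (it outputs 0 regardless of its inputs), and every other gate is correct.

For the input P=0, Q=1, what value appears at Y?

Propagate with g5 forced: g1=0, g2=1, g3=1, g4=1, g5=0 [stuck-at-0].
So Y = 0. (Without the fault it would be 1.)

0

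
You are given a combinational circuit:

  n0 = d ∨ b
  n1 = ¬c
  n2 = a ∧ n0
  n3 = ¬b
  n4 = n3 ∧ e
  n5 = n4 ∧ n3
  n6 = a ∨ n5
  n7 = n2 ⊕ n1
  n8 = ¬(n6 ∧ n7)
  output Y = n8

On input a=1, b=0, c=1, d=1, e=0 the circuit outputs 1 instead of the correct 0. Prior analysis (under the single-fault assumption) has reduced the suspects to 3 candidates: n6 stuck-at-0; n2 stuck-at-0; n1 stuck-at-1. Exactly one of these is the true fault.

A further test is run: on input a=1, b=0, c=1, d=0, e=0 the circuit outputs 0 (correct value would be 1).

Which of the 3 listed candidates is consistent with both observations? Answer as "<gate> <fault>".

n1 stuck-at-1

Evaluate each candidate on input a=1, b=0, c=1, d=0, e=0:
  n6 stuck-at-0: n0=0, n1=0, n2=0, n3=1, n4=0, n5=0, n6=0 [stuck-at-0], n7=0, n8=1 → 1 — eliminated
  n2 stuck-at-0: n0=0, n1=0, n2=0 [stuck-at-0], n3=1, n4=0, n5=0, n6=1, n7=0, n8=1 → 1 — eliminated
  n1 stuck-at-1: n0=0, n1=1 [stuck-at-1], n2=0, n3=1, n4=0, n5=0, n6=1, n7=1, n8=0 → 0 — matches
Only n1 stuck-at-1 reproduces the observed 0.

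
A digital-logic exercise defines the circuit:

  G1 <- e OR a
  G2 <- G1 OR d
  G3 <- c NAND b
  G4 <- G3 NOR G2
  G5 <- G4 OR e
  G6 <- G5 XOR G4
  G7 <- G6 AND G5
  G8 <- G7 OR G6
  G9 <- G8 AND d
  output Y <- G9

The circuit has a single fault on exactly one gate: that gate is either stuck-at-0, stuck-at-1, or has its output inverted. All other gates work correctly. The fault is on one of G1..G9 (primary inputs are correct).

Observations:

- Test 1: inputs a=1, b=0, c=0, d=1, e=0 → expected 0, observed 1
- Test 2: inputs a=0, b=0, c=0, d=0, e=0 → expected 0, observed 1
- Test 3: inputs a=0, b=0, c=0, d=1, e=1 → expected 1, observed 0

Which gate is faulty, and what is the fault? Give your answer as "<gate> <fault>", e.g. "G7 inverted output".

Fault-free values for test 1 (a=1, b=0, c=0, d=1, e=0): G1=1, G2=1, G3=1, G4=0, G5=0, G6=0, G7=0, G8=0, G9=0, giving Y=0. Observed 1.
Test 1: faults giving observed 1 are {G5 stuck-at-1, G5 inverted output, G6 stuck-at-1, G6 inverted output, G7 stuck-at-1, G7 inverted output, G8 stuck-at-1, G8 inverted output, G9 stuck-at-1, G9 inverted output}.
Test 2 (a=0, b=0, c=0, d=0, e=0): fault-free G1=0, G2=0, G3=1, G4=0, G5=0, G6=0, G7=0, G8=0, G9=0 → 0; observed 1. Eliminates G5 stuck-at-1, G5 inverted output, G6 stuck-at-1, G6 inverted output, G7 stuck-at-1, G7 inverted output, G8 stuck-at-1, G8 inverted output.
Test 3 (a=0, b=0, c=0, d=1, e=1): fault-free G1=1, G2=1, G3=1, G4=0, G5=1, G6=1, G7=1, G8=1, G9=1 → 1; observed 0. Eliminates G9 stuck-at-1.
Only G9 inverted output is consistent with every test.

G9 inverted output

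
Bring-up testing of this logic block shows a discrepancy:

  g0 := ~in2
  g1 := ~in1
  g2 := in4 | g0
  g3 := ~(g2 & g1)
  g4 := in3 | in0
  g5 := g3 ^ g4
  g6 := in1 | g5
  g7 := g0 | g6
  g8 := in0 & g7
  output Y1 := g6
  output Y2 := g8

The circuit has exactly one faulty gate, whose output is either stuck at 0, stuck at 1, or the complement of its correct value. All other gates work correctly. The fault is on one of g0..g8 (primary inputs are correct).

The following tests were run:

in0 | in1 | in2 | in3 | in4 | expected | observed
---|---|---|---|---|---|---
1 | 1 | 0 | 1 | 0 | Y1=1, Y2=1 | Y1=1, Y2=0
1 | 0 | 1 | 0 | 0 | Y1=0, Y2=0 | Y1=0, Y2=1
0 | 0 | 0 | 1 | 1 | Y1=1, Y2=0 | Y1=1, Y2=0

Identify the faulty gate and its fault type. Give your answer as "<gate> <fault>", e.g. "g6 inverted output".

Fault-free values for test 1 (in0=1, in1=1, in2=0, in3=1, in4=0): g0=1, g1=0, g2=1, g3=1, g4=1, g5=0, g6=1, g7=1, g8=1, giving Y1=1, Y2=1. Observed Y1=1, Y2=0.
Test 1: faults giving observed Y1=1, Y2=0 are {g7 stuck-at-0, g7 inverted output, g8 stuck-at-0, g8 inverted output}.
Test 2 (in0=1, in1=0, in2=1, in3=0, in4=0): fault-free g0=0, g1=1, g2=0, g3=1, g4=1, g5=0, g6=0, g7=0, g8=0 → Y1=0, Y2=0; observed Y1=0, Y2=1. Eliminates g7 stuck-at-0, g8 stuck-at-0.
Test 3 (in0=0, in1=0, in2=0, in3=1, in4=1): fault-free g0=1, g1=1, g2=1, g3=0, g4=1, g5=1, g6=1, g7=1, g8=0 → Y1=1, Y2=0; observed Y1=1, Y2=0. Eliminates g8 inverted output.
Only g7 inverted output is consistent with every test.

g7 inverted output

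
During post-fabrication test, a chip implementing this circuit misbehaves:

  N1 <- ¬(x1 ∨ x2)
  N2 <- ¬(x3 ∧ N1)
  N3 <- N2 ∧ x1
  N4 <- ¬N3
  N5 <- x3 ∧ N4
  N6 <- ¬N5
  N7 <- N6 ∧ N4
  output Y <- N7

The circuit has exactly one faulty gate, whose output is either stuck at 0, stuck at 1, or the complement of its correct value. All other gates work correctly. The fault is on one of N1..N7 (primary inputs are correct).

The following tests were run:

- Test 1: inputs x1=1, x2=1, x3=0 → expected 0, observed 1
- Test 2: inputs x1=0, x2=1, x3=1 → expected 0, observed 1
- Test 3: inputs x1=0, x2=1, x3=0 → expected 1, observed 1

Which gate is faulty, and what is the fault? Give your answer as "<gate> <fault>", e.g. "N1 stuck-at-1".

N7 stuck-at-1

Fault-free values for test 1 (x1=1, x2=1, x3=0): N1=0, N2=1, N3=1, N4=0, N5=0, N6=1, N7=0, giving Y=0. Observed 1.
Test 1: faults giving observed 1 are {N2 stuck-at-0, N2 inverted output, N3 stuck-at-0, N3 inverted output, N4 stuck-at-1, N4 inverted output, N7 stuck-at-1, N7 inverted output}.
Test 2 (x1=0, x2=1, x3=1): fault-free N1=0, N2=1, N3=0, N4=1, N5=1, N6=0, N7=0 → 0; observed 1. Eliminates N2 stuck-at-0, N2 inverted output, N3 stuck-at-0, N3 inverted output, N4 stuck-at-1, N4 inverted output.
Test 3 (x1=0, x2=1, x3=0): fault-free N1=0, N2=1, N3=0, N4=1, N5=0, N6=1, N7=1 → 1; observed 1. Eliminates N7 inverted output.
Only N7 stuck-at-1 is consistent with every test.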